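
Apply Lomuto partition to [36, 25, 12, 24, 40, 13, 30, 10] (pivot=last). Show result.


Elements <= 10 go left of pivot.
Result: [10, 25, 12, 24, 40, 13, 30, 36], pivot at index 0


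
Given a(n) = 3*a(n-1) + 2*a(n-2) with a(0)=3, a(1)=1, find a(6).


Build bottom-up:
...a(4)=105, a(5)=373, a(6)=3*373+2*105=1329


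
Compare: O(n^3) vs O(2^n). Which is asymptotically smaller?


cubic grows slower than exponential
O(n^3) is asymptotically smaller; O(2^n) grows faster


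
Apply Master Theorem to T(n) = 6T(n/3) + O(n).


a=6, b=3, c=1. log_3(6)=1.631 > c=1. Case 1: O(n^log_b(a)) = O(n^1.631)
Complexity: O(n^1.631)


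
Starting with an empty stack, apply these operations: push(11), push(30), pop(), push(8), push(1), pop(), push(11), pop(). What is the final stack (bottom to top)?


push(11) -> [11]
push(30) -> [11, 30]
pop() returns 30 -> [11]
push(8) -> [11, 8]
push(1) -> [11, 8, 1]
pop() returns 1 -> [11, 8]
push(11) -> [11, 8, 11]
pop() returns 11 -> [11, 8]
Final stack (bottom to top): [11, 8]


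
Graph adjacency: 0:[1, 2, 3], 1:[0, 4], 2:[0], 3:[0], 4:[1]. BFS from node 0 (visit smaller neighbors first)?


BFS queue: start with [0]
Visit order: [0, 1, 2, 3, 4]


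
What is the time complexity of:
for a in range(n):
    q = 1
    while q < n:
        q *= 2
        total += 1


Per nesting level: O(n) * O(log n) = O(n log n)
Complexity: O(n log n)


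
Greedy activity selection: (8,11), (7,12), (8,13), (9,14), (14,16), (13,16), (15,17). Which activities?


Greedy: pick earliest-ending, then skip overlaps.
Selected (2 activities): [(8, 11), (14, 16)]


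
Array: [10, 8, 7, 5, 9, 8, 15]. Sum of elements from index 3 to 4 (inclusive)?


Prefix sums: [0, 10, 18, 25, 30, 39, 47, 62]
Sum[3..4] = prefix[5] - prefix[3] = 39 - 25 = 14


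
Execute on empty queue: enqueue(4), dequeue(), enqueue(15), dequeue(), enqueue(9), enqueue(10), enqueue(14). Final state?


enqueue(4) -> [4]
dequeue() returns 4 -> []
enqueue(15) -> [15]
dequeue() returns 15 -> []
enqueue(9) -> [9]
enqueue(10) -> [9, 10]
enqueue(14) -> [9, 10, 14]
Final queue (front to back): [9, 10, 14]


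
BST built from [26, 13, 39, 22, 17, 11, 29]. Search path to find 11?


BST root = 26
Search for 11: compare at each node
Path: [26, 13, 11]


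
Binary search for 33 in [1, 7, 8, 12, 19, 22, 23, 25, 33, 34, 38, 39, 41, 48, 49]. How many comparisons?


Search for 33:
[0,14] mid=7 arr[7]=25
[8,14] mid=11 arr[11]=39
[8,10] mid=9 arr[9]=34
[8,8] mid=8 arr[8]=33
Total: 4 comparisons


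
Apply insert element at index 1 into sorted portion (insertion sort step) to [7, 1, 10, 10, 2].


After one pass: [1, 7, 10, 10, 2]


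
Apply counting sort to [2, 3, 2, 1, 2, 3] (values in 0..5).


Count array: [0, 1, 3, 2, 0, 0]
Reconstruct: [1, 2, 2, 2, 3, 3]


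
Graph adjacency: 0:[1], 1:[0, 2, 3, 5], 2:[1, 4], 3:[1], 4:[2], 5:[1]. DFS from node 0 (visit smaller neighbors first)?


DFS stack-based: start with [0]
Visit order: [0, 1, 2, 4, 3, 5]


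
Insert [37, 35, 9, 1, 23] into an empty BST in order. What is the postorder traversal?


Root = 37; build tree by BST insertion.
Postorder traversal: [1, 23, 9, 35, 37]


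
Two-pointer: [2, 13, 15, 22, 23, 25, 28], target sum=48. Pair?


Two pointers: lo=0, hi=6
Found pair: (23, 25) summing to 48


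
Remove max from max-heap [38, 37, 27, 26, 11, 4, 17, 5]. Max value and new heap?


Max = 38
Replace root with last, heapify down
Resulting heap: [37, 26, 27, 5, 11, 4, 17]


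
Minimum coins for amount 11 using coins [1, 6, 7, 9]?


dp[0]=0; dp[i]=1+min(dp[i-c] for c in coins)
...dp[6]=1, dp[7]=1, dp[8]=2, dp[9]=1, dp[10]=2, dp[11]=3
Minimum coins for 11 = 3


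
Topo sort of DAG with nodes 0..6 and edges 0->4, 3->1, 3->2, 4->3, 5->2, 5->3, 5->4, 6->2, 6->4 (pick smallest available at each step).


Kahn's algorithm, process smallest node first
Order: [0, 5, 6, 4, 3, 1, 2]


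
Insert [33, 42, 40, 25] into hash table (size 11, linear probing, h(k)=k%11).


Insertions: 33->slot 0; 42->slot 9; 40->slot 7; 25->slot 3
Table: [33, None, None, 25, None, None, None, 40, None, 42, None]


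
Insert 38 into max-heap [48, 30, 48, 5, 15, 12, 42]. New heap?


Append 38: [48, 30, 48, 5, 15, 12, 42, 38]
Bubble up: swap idx 7(38) with idx 3(5); swap idx 3(38) with idx 1(30)
Result: [48, 38, 48, 30, 15, 12, 42, 5]


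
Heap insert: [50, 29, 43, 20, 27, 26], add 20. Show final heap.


Append 20: [50, 29, 43, 20, 27, 26, 20]
Bubble up: no swaps needed
Result: [50, 29, 43, 20, 27, 26, 20]


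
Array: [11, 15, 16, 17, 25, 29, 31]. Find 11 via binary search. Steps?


Search for 11:
[0,6] mid=3 arr[3]=17
[0,2] mid=1 arr[1]=15
[0,0] mid=0 arr[0]=11
Total: 3 comparisons


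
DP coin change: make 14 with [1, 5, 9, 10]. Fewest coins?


dp[0]=0; dp[i]=1+min(dp[i-c] for c in coins)
...dp[9]=1, dp[10]=1, dp[11]=2, dp[12]=3, dp[13]=4, dp[14]=2
Minimum coins for 14 = 2


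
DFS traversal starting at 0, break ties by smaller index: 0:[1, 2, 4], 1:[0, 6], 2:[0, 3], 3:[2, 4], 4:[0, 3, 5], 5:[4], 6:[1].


DFS stack-based: start with [0]
Visit order: [0, 1, 6, 2, 3, 4, 5]


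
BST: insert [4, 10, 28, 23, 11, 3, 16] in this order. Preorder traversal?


Root = 4; build tree by BST insertion.
Preorder traversal: [4, 3, 10, 28, 23, 11, 16]


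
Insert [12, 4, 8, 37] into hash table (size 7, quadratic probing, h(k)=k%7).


Insertions: 12->slot 5; 4->slot 4; 8->slot 1; 37->slot 2
Table: [None, 8, 37, None, 4, 12, None]


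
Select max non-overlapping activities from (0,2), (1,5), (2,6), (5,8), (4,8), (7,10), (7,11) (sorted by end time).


Greedy: pick earliest-ending, then skip overlaps.
Selected (3 activities): [(0, 2), (2, 6), (7, 10)]


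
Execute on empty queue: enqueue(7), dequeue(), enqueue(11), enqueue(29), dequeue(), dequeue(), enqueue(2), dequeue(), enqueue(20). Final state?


enqueue(7) -> [7]
dequeue() returns 7 -> []
enqueue(11) -> [11]
enqueue(29) -> [11, 29]
dequeue() returns 11 -> [29]
dequeue() returns 29 -> []
enqueue(2) -> [2]
dequeue() returns 2 -> []
enqueue(20) -> [20]
Final queue (front to back): [20]


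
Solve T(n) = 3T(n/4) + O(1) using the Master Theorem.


a=3, b=4, c=0. log_4(3)=0.792 > c=0. Case 1: O(n^log_b(a)) = O(n^0.792)
Complexity: O(n^0.792)


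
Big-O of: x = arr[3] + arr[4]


Analysis: constant-time operation, no loop
Complexity: O(1)


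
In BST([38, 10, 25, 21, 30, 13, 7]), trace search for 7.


BST root = 38
Search for 7: compare at each node
Path: [38, 10, 7]


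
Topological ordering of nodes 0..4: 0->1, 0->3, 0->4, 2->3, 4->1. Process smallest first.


Kahn's algorithm, process smallest node first
Order: [0, 2, 3, 4, 1]


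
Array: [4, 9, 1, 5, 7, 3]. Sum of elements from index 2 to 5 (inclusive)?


Prefix sums: [0, 4, 13, 14, 19, 26, 29]
Sum[2..5] = prefix[6] - prefix[2] = 29 - 13 = 16


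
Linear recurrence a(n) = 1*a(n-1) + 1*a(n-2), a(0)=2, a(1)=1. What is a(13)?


Build bottom-up:
...a(11)=199, a(12)=322, a(13)=1*322+1*199=521


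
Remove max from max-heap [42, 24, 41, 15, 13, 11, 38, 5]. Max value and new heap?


Max = 42
Replace root with last, heapify down
Resulting heap: [41, 24, 38, 15, 13, 11, 5]


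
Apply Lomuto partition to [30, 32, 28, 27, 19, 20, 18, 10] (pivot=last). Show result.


Elements <= 10 go left of pivot.
Result: [10, 32, 28, 27, 19, 20, 18, 30], pivot at index 0


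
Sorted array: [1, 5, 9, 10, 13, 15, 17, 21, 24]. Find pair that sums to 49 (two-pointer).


Two pointers: lo=0, hi=8
No pair sums to 49


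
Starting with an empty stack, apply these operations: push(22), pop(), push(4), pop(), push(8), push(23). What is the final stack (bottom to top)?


push(22) -> [22]
pop() returns 22 -> []
push(4) -> [4]
pop() returns 4 -> []
push(8) -> [8]
push(23) -> [8, 23]
Final stack (bottom to top): [8, 23]


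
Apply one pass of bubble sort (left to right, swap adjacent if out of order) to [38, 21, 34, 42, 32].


After one pass: [21, 34, 38, 32, 42]


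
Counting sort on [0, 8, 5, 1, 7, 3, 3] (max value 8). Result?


Count array: [1, 1, 0, 2, 0, 1, 0, 1, 1]
Reconstruct: [0, 1, 3, 3, 5, 7, 8]


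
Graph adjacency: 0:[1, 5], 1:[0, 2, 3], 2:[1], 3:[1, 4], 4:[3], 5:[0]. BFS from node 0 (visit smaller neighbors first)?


BFS queue: start with [0]
Visit order: [0, 1, 5, 2, 3, 4]


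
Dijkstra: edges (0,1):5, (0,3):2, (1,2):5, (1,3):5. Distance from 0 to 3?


Dijkstra from 0:
Distances: {0: 0, 1: 5, 2: 10, 3: 2}
Shortest distance to 3 = 2, path = [0, 3]


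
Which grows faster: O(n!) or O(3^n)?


exponential (base 3) grows slower than factorial
O(3^n) is asymptotically smaller; O(n!) grows faster


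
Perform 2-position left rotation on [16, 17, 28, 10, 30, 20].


Left rotate by 2: [28, 10, 30, 20, 16, 17]


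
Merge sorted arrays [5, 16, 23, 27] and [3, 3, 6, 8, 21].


Compare heads, take smaller each step.
Merged: [3, 3, 5, 6, 8, 16, 21, 23, 27]


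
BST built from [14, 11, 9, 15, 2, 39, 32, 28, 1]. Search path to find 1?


BST root = 14
Search for 1: compare at each node
Path: [14, 11, 9, 2, 1]


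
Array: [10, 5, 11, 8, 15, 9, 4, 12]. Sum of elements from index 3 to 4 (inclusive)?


Prefix sums: [0, 10, 15, 26, 34, 49, 58, 62, 74]
Sum[3..4] = prefix[5] - prefix[3] = 49 - 26 = 23


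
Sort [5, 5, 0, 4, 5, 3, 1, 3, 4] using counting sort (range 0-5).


Count array: [1, 1, 0, 2, 2, 3]
Reconstruct: [0, 1, 3, 3, 4, 4, 5, 5, 5]


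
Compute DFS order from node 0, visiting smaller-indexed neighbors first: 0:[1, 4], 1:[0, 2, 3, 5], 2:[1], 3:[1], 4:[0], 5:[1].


DFS stack-based: start with [0]
Visit order: [0, 1, 2, 3, 5, 4]


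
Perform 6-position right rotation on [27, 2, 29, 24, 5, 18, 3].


Right rotate by 6: [2, 29, 24, 5, 18, 3, 27]


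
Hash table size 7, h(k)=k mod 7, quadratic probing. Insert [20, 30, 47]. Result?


Insertions: 20->slot 6; 30->slot 2; 47->slot 5
Table: [None, None, 30, None, None, 47, 20]


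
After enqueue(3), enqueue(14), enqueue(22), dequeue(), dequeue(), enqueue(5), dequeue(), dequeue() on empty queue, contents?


enqueue(3) -> [3]
enqueue(14) -> [3, 14]
enqueue(22) -> [3, 14, 22]
dequeue() returns 3 -> [14, 22]
dequeue() returns 14 -> [22]
enqueue(5) -> [22, 5]
dequeue() returns 22 -> [5]
dequeue() returns 5 -> []
Final queue (front to back): []


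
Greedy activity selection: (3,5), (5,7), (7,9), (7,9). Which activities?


Greedy: pick earliest-ending, then skip overlaps.
Selected (3 activities): [(3, 5), (5, 7), (7, 9)]


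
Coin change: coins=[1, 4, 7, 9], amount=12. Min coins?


dp[0]=0; dp[i]=1+min(dp[i-c] for c in coins)
...dp[7]=1, dp[8]=2, dp[9]=1, dp[10]=2, dp[11]=2, dp[12]=3
Minimum coins for 12 = 3


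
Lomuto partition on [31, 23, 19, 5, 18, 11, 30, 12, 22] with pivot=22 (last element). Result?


Elements <= 22 go left of pivot.
Result: [19, 5, 18, 11, 12, 22, 30, 31, 23], pivot at index 5


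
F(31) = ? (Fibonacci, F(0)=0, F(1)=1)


F(n)=F(n-1)+F(n-2)
...F(29)=514229, F(30)=832040, F(31)=1346269


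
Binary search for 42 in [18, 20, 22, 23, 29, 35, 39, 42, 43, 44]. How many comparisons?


Search for 42:
[0,9] mid=4 arr[4]=29
[5,9] mid=7 arr[7]=42
Total: 2 comparisons


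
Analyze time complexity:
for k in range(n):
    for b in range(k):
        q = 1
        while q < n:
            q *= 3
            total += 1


Per nesting level: O(n) * O(n) [triangular over k] * O(log n) = O(n^2 log n)
Complexity: O(n^2 log n)


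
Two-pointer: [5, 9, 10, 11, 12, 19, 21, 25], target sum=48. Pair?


Two pointers: lo=0, hi=7
No pair sums to 48


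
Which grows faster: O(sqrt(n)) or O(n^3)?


sublinear grows slower than cubic
O(sqrt(n)) is asymptotically smaller; O(n^3) grows faster


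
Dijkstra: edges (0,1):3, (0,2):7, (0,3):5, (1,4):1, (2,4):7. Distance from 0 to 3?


Dijkstra from 0:
Distances: {0: 0, 1: 3, 2: 7, 3: 5, 4: 4}
Shortest distance to 3 = 5, path = [0, 3]


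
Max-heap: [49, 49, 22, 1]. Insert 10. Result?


Append 10: [49, 49, 22, 1, 10]
Bubble up: no swaps needed
Result: [49, 49, 22, 1, 10]


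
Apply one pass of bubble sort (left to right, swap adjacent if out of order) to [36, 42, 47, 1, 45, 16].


After one pass: [36, 42, 1, 45, 16, 47]


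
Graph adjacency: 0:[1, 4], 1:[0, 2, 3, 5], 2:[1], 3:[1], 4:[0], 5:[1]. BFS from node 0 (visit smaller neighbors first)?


BFS queue: start with [0]
Visit order: [0, 1, 4, 2, 3, 5]


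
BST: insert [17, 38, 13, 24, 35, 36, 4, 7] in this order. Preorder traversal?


Root = 17; build tree by BST insertion.
Preorder traversal: [17, 13, 4, 7, 38, 24, 35, 36]


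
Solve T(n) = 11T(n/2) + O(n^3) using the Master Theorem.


a=11, b=2, c=3. log_2(11)=3.459 > c=3. Case 1: O(n^log_b(a)) = O(n^3.459)
Complexity: O(n^3.459)


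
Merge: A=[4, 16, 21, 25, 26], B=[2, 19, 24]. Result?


Compare heads, take smaller each step.
Merged: [2, 4, 16, 19, 21, 24, 25, 26]


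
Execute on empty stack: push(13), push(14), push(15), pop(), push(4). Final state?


push(13) -> [13]
push(14) -> [13, 14]
push(15) -> [13, 14, 15]
pop() returns 15 -> [13, 14]
push(4) -> [13, 14, 4]
Final stack (bottom to top): [13, 14, 4]


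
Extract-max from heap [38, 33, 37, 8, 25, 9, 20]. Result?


Max = 38
Replace root with last, heapify down
Resulting heap: [37, 33, 20, 8, 25, 9]


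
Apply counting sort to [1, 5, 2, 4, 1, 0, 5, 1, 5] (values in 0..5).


Count array: [1, 3, 1, 0, 1, 3]
Reconstruct: [0, 1, 1, 1, 2, 4, 5, 5, 5]


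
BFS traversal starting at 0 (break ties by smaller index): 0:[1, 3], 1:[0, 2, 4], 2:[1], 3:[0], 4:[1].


BFS queue: start with [0]
Visit order: [0, 1, 3, 2, 4]


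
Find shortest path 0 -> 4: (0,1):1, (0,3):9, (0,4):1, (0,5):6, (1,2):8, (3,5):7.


Dijkstra from 0:
Distances: {0: 0, 1: 1, 2: 9, 3: 9, 4: 1, 5: 6}
Shortest distance to 4 = 1, path = [0, 4]


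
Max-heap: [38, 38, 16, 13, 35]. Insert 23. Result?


Append 23: [38, 38, 16, 13, 35, 23]
Bubble up: swap idx 5(23) with idx 2(16)
Result: [38, 38, 23, 13, 35, 16]


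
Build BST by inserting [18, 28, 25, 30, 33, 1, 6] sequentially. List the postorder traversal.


Root = 18; build tree by BST insertion.
Postorder traversal: [6, 1, 25, 33, 30, 28, 18]


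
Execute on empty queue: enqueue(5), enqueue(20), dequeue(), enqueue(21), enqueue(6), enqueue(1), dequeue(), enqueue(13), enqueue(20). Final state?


enqueue(5) -> [5]
enqueue(20) -> [5, 20]
dequeue() returns 5 -> [20]
enqueue(21) -> [20, 21]
enqueue(6) -> [20, 21, 6]
enqueue(1) -> [20, 21, 6, 1]
dequeue() returns 20 -> [21, 6, 1]
enqueue(13) -> [21, 6, 1, 13]
enqueue(20) -> [21, 6, 1, 13, 20]
Final queue (front to back): [21, 6, 1, 13, 20]


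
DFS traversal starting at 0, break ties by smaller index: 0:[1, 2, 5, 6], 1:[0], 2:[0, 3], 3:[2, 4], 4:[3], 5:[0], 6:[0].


DFS stack-based: start with [0]
Visit order: [0, 1, 2, 3, 4, 5, 6]


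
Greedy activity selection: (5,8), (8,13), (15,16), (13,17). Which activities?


Greedy: pick earliest-ending, then skip overlaps.
Selected (3 activities): [(5, 8), (8, 13), (15, 16)]


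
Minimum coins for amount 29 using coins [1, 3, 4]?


dp[0]=0; dp[i]=1+min(dp[i-c] for c in coins)
...dp[24]=6, dp[25]=7, dp[26]=7, dp[27]=7, dp[28]=7, dp[29]=8
Minimum coins for 29 = 8


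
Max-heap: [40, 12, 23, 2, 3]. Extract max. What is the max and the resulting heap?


Max = 40
Replace root with last, heapify down
Resulting heap: [23, 12, 3, 2]


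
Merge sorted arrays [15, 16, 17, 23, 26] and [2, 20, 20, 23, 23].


Compare heads, take smaller each step.
Merged: [2, 15, 16, 17, 20, 20, 23, 23, 23, 26]


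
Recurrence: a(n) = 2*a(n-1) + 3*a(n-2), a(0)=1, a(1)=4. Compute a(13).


Build bottom-up:
...a(11)=221434, a(12)=664301, a(13)=2*664301+3*221434=1992904


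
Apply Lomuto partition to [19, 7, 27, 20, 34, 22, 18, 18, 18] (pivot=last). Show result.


Elements <= 18 go left of pivot.
Result: [7, 18, 18, 18, 34, 22, 19, 27, 20], pivot at index 3


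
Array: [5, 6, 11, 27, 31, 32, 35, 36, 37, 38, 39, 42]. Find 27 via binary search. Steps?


Search for 27:
[0,11] mid=5 arr[5]=32
[0,4] mid=2 arr[2]=11
[3,4] mid=3 arr[3]=27
Total: 3 comparisons


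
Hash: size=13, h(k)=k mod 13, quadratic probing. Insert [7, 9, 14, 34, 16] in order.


Insertions: 7->slot 7; 9->slot 9; 14->slot 1; 34->slot 8; 16->slot 3
Table: [None, 14, None, 16, None, None, None, 7, 34, 9, None, None, None]


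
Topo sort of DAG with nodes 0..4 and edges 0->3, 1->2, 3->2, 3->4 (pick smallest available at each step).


Kahn's algorithm, process smallest node first
Order: [0, 1, 3, 2, 4]


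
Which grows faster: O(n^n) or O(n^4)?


quartic grows slower than n^n
O(n^4) is asymptotically smaller; O(n^n) grows faster


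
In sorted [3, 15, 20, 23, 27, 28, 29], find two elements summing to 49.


Two pointers: lo=0, hi=6
Found pair: (20, 29) summing to 49


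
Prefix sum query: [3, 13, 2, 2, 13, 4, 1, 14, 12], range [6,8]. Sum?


Prefix sums: [0, 3, 16, 18, 20, 33, 37, 38, 52, 64]
Sum[6..8] = prefix[9] - prefix[6] = 64 - 37 = 27


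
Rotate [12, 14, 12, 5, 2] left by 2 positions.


Left rotate by 2: [12, 5, 2, 12, 14]


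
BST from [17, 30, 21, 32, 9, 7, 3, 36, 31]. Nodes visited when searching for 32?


BST root = 17
Search for 32: compare at each node
Path: [17, 30, 32]


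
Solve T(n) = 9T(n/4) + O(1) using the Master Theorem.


a=9, b=4, c=0. log_4(9)=1.585 > c=0. Case 1: O(n^log_b(a)) = O(n^1.585)
Complexity: O(n^1.585)


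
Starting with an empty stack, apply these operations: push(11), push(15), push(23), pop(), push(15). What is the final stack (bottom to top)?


push(11) -> [11]
push(15) -> [11, 15]
push(23) -> [11, 15, 23]
pop() returns 23 -> [11, 15]
push(15) -> [11, 15, 15]
Final stack (bottom to top): [11, 15, 15]


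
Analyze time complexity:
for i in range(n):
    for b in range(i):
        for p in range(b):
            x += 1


Per nesting level: O(n) * O(n) [triangular over i] * O(n) [triangular over b] = O(n^3)
Complexity: O(n^3)


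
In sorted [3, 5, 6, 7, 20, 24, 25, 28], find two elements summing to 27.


Two pointers: lo=0, hi=7
Found pair: (3, 24) summing to 27


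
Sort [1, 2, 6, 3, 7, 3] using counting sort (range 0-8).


Count array: [0, 1, 1, 2, 0, 0, 1, 1, 0]
Reconstruct: [1, 2, 3, 3, 6, 7]


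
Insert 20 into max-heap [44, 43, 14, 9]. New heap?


Append 20: [44, 43, 14, 9, 20]
Bubble up: no swaps needed
Result: [44, 43, 14, 9, 20]


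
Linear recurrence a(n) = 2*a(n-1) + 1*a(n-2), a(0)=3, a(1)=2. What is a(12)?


Build bottom-up:
...a(10)=7711, a(11)=18616, a(12)=2*18616+1*7711=44943


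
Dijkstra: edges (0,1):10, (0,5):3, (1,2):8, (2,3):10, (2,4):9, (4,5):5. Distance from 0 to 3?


Dijkstra from 0:
Distances: {0: 0, 1: 10, 2: 17, 3: 27, 4: 8, 5: 3}
Shortest distance to 3 = 27, path = [0, 5, 4, 2, 3]


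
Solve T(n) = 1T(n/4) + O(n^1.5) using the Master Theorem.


a=1, b=4, c=1.5. log_4(1)=0 < c=1.5. Case 3: O(n^c) = O(n^1.500)
Complexity: O(n^1.500)


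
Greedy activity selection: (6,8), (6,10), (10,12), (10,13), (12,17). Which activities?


Greedy: pick earliest-ending, then skip overlaps.
Selected (3 activities): [(6, 8), (10, 12), (12, 17)]


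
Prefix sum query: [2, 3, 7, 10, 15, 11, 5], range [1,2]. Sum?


Prefix sums: [0, 2, 5, 12, 22, 37, 48, 53]
Sum[1..2] = prefix[3] - prefix[1] = 12 - 2 = 10


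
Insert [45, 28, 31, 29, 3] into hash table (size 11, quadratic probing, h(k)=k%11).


Insertions: 45->slot 1; 28->slot 6; 31->slot 9; 29->slot 7; 3->slot 3
Table: [None, 45, None, 3, None, None, 28, 29, None, 31, None]


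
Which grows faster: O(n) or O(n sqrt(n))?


linear grows slower than n^1.5
O(n) is asymptotically smaller; O(n sqrt(n)) grows faster


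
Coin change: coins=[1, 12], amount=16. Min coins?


dp[0]=0; dp[i]=1+min(dp[i-c] for c in coins)
...dp[11]=11, dp[12]=1, dp[13]=2, dp[14]=3, dp[15]=4, dp[16]=5
Minimum coins for 16 = 5


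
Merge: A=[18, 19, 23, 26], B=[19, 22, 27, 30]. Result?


Compare heads, take smaller each step.
Merged: [18, 19, 19, 22, 23, 26, 27, 30]


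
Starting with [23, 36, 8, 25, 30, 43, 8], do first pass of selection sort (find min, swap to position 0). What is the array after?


After one pass: [8, 36, 23, 25, 30, 43, 8]


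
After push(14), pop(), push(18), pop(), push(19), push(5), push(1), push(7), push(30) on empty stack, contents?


push(14) -> [14]
pop() returns 14 -> []
push(18) -> [18]
pop() returns 18 -> []
push(19) -> [19]
push(5) -> [19, 5]
push(1) -> [19, 5, 1]
push(7) -> [19, 5, 1, 7]
push(30) -> [19, 5, 1, 7, 30]
Final stack (bottom to top): [19, 5, 1, 7, 30]


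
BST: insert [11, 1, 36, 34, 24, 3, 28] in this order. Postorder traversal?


Root = 11; build tree by BST insertion.
Postorder traversal: [3, 1, 28, 24, 34, 36, 11]


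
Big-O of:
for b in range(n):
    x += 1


Per nesting level: O(n) = O(n)
Complexity: O(n)


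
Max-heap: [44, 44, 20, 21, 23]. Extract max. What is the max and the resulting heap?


Max = 44
Replace root with last, heapify down
Resulting heap: [44, 23, 20, 21]


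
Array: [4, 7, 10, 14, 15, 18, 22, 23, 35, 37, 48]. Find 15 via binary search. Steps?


Search for 15:
[0,10] mid=5 arr[5]=18
[0,4] mid=2 arr[2]=10
[3,4] mid=3 arr[3]=14
[4,4] mid=4 arr[4]=15
Total: 4 comparisons


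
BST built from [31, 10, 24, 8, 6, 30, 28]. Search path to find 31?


BST root = 31
Search for 31: compare at each node
Path: [31]


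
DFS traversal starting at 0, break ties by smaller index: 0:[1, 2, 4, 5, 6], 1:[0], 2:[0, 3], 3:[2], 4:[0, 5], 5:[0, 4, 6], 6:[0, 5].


DFS stack-based: start with [0]
Visit order: [0, 1, 2, 3, 4, 5, 6]


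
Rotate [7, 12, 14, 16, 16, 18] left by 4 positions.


Left rotate by 4: [16, 18, 7, 12, 14, 16]


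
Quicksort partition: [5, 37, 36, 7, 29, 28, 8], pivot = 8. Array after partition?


Elements <= 8 go left of pivot.
Result: [5, 7, 8, 37, 29, 28, 36], pivot at index 2


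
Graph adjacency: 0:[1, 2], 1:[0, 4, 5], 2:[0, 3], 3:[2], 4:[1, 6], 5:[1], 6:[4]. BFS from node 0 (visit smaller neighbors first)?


BFS queue: start with [0]
Visit order: [0, 1, 2, 4, 5, 3, 6]


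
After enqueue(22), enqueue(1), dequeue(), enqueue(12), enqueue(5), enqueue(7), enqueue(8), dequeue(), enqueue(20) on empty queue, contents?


enqueue(22) -> [22]
enqueue(1) -> [22, 1]
dequeue() returns 22 -> [1]
enqueue(12) -> [1, 12]
enqueue(5) -> [1, 12, 5]
enqueue(7) -> [1, 12, 5, 7]
enqueue(8) -> [1, 12, 5, 7, 8]
dequeue() returns 1 -> [12, 5, 7, 8]
enqueue(20) -> [12, 5, 7, 8, 20]
Final queue (front to back): [12, 5, 7, 8, 20]


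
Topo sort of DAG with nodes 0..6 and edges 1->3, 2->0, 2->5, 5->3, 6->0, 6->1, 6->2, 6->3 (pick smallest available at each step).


Kahn's algorithm, process smallest node first
Order: [4, 6, 1, 2, 0, 5, 3]


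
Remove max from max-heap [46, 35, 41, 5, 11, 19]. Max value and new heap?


Max = 46
Replace root with last, heapify down
Resulting heap: [41, 35, 19, 5, 11]


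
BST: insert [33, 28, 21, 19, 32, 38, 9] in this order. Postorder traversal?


Root = 33; build tree by BST insertion.
Postorder traversal: [9, 19, 21, 32, 28, 38, 33]


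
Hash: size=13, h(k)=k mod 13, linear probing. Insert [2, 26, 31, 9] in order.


Insertions: 2->slot 2; 26->slot 0; 31->slot 5; 9->slot 9
Table: [26, None, 2, None, None, 31, None, None, None, 9, None, None, None]


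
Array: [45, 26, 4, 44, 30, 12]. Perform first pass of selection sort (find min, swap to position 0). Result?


After one pass: [4, 26, 45, 44, 30, 12]


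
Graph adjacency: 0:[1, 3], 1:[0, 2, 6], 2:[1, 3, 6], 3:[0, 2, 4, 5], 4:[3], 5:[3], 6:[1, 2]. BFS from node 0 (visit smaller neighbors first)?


BFS queue: start with [0]
Visit order: [0, 1, 3, 2, 6, 4, 5]


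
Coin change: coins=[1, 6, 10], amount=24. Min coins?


dp[0]=0; dp[i]=1+min(dp[i-c] for c in coins)
...dp[19]=4, dp[20]=2, dp[21]=3, dp[22]=3, dp[23]=4, dp[24]=4
Minimum coins for 24 = 4


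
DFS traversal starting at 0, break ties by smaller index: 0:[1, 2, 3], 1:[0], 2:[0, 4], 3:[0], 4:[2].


DFS stack-based: start with [0]
Visit order: [0, 1, 2, 4, 3]


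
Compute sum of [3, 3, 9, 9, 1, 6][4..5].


Prefix sums: [0, 3, 6, 15, 24, 25, 31]
Sum[4..5] = prefix[6] - prefix[4] = 31 - 24 = 7


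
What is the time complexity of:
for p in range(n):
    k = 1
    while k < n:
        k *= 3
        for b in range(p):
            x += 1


Per nesting level: O(n) * O(log n) * O(n) [triangular over p] = O(n^2 log n)
Complexity: O(n^2 log n)


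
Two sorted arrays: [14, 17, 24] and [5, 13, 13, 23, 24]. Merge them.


Compare heads, take smaller each step.
Merged: [5, 13, 13, 14, 17, 23, 24, 24]


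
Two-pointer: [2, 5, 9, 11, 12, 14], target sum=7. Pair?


Two pointers: lo=0, hi=5
Found pair: (2, 5) summing to 7


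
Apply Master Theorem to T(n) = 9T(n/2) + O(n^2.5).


a=9, b=2, c=2.5. log_2(9)=3.170 > c=2.5. Case 1: O(n^log_b(a)) = O(n^3.170)
Complexity: O(n^3.170)


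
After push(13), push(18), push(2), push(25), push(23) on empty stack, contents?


push(13) -> [13]
push(18) -> [13, 18]
push(2) -> [13, 18, 2]
push(25) -> [13, 18, 2, 25]
push(23) -> [13, 18, 2, 25, 23]
Final stack (bottom to top): [13, 18, 2, 25, 23]


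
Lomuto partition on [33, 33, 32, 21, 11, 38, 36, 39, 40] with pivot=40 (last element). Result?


Elements <= 40 go left of pivot.
Result: [33, 33, 32, 21, 11, 38, 36, 39, 40], pivot at index 8


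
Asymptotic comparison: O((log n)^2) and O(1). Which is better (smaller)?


constant grows slower than polylogarithmic
O(1) is asymptotically smaller; O((log n)^2) grows faster


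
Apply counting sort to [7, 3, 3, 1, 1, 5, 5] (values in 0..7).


Count array: [0, 2, 0, 2, 0, 2, 0, 1]
Reconstruct: [1, 1, 3, 3, 5, 5, 7]


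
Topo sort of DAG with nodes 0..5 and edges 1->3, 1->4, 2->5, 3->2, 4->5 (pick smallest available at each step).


Kahn's algorithm, process smallest node first
Order: [0, 1, 3, 2, 4, 5]


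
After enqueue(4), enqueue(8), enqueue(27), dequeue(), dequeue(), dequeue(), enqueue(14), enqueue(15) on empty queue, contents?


enqueue(4) -> [4]
enqueue(8) -> [4, 8]
enqueue(27) -> [4, 8, 27]
dequeue() returns 4 -> [8, 27]
dequeue() returns 8 -> [27]
dequeue() returns 27 -> []
enqueue(14) -> [14]
enqueue(15) -> [14, 15]
Final queue (front to back): [14, 15]


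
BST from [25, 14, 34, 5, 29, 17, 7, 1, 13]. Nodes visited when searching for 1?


BST root = 25
Search for 1: compare at each node
Path: [25, 14, 5, 1]


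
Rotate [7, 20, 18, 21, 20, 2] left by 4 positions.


Left rotate by 4: [20, 2, 7, 20, 18, 21]


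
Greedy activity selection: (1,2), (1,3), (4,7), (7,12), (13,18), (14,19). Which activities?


Greedy: pick earliest-ending, then skip overlaps.
Selected (4 activities): [(1, 2), (4, 7), (7, 12), (13, 18)]


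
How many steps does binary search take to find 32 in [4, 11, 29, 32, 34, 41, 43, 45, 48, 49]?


Search for 32:
[0,9] mid=4 arr[4]=34
[0,3] mid=1 arr[1]=11
[2,3] mid=2 arr[2]=29
[3,3] mid=3 arr[3]=32
Total: 4 comparisons


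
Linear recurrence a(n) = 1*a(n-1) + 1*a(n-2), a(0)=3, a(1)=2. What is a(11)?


Build bottom-up:
...a(9)=131, a(10)=212, a(11)=1*212+1*131=343


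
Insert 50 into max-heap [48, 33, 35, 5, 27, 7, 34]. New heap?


Append 50: [48, 33, 35, 5, 27, 7, 34, 50]
Bubble up: swap idx 7(50) with idx 3(5); swap idx 3(50) with idx 1(33); swap idx 1(50) with idx 0(48)
Result: [50, 48, 35, 33, 27, 7, 34, 5]


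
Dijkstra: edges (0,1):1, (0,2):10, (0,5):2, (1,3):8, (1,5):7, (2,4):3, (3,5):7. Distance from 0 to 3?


Dijkstra from 0:
Distances: {0: 0, 1: 1, 2: 10, 3: 9, 4: 13, 5: 2}
Shortest distance to 3 = 9, path = [0, 1, 3]


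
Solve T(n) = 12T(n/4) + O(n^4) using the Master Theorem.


a=12, b=4, c=4. log_4(12)=1.792 < c=4. Case 3: O(n^c) = O(n^4)
Complexity: O(n^4)


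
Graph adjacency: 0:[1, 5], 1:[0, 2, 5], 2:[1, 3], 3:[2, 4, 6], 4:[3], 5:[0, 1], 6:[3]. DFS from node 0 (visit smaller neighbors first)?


DFS stack-based: start with [0]
Visit order: [0, 1, 2, 3, 4, 6, 5]


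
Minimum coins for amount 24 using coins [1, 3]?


dp[0]=0; dp[i]=1+min(dp[i-c] for c in coins)
...dp[19]=7, dp[20]=8, dp[21]=7, dp[22]=8, dp[23]=9, dp[24]=8
Minimum coins for 24 = 8


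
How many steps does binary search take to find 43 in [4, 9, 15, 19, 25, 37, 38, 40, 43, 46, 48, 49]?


Search for 43:
[0,11] mid=5 arr[5]=37
[6,11] mid=8 arr[8]=43
Total: 2 comparisons


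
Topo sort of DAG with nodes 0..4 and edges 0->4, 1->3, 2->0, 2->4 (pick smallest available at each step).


Kahn's algorithm, process smallest node first
Order: [1, 2, 0, 3, 4]


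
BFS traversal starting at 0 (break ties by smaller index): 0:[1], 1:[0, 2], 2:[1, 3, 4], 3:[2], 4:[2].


BFS queue: start with [0]
Visit order: [0, 1, 2, 3, 4]


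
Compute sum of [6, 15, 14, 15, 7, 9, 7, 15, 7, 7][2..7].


Prefix sums: [0, 6, 21, 35, 50, 57, 66, 73, 88, 95, 102]
Sum[2..7] = prefix[8] - prefix[2] = 88 - 21 = 67


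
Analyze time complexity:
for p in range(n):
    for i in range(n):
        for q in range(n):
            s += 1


Per nesting level: O(n) * O(n) * O(n) = O(n^3)
Complexity: O(n^3)


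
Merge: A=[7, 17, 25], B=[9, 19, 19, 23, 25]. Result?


Compare heads, take smaller each step.
Merged: [7, 9, 17, 19, 19, 23, 25, 25]


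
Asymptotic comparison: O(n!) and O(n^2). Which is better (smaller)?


quadratic grows slower than factorial
O(n^2) is asymptotically smaller; O(n!) grows faster


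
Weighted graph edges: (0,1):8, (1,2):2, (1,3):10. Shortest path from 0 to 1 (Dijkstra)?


Dijkstra from 0:
Distances: {0: 0, 1: 8, 2: 10, 3: 18}
Shortest distance to 1 = 8, path = [0, 1]


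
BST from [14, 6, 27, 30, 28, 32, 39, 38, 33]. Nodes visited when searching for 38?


BST root = 14
Search for 38: compare at each node
Path: [14, 27, 30, 32, 39, 38]


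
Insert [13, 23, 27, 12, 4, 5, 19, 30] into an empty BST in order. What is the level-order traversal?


Root = 13; build tree by BST insertion.
Level-Order traversal: [13, 12, 23, 4, 19, 27, 5, 30]


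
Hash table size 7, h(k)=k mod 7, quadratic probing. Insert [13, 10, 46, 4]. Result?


Insertions: 13->slot 6; 10->slot 3; 46->slot 4; 4->slot 5
Table: [None, None, None, 10, 46, 4, 13]


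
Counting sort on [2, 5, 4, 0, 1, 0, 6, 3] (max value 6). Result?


Count array: [2, 1, 1, 1, 1, 1, 1]
Reconstruct: [0, 0, 1, 2, 3, 4, 5, 6]


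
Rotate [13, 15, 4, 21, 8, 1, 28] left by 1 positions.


Left rotate by 1: [15, 4, 21, 8, 1, 28, 13]


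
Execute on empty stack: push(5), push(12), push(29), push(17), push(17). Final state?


push(5) -> [5]
push(12) -> [5, 12]
push(29) -> [5, 12, 29]
push(17) -> [5, 12, 29, 17]
push(17) -> [5, 12, 29, 17, 17]
Final stack (bottom to top): [5, 12, 29, 17, 17]


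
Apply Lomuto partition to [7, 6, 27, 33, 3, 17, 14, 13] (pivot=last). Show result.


Elements <= 13 go left of pivot.
Result: [7, 6, 3, 13, 27, 17, 14, 33], pivot at index 3


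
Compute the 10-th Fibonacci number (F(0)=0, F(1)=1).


F(n)=F(n-1)+F(n-2)
...F(8)=21, F(9)=34, F(10)=55


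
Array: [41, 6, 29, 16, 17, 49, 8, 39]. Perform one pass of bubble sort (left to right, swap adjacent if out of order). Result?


After one pass: [6, 29, 16, 17, 41, 8, 39, 49]


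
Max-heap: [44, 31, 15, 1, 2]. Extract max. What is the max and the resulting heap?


Max = 44
Replace root with last, heapify down
Resulting heap: [31, 2, 15, 1]


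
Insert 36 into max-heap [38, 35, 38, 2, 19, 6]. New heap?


Append 36: [38, 35, 38, 2, 19, 6, 36]
Bubble up: no swaps needed
Result: [38, 35, 38, 2, 19, 6, 36]


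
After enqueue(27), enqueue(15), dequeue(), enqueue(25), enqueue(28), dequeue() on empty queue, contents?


enqueue(27) -> [27]
enqueue(15) -> [27, 15]
dequeue() returns 27 -> [15]
enqueue(25) -> [15, 25]
enqueue(28) -> [15, 25, 28]
dequeue() returns 15 -> [25, 28]
Final queue (front to back): [25, 28]


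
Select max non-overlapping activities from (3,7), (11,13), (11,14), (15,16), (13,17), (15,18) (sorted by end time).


Greedy: pick earliest-ending, then skip overlaps.
Selected (3 activities): [(3, 7), (11, 13), (15, 16)]


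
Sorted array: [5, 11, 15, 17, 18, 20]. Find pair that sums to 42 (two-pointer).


Two pointers: lo=0, hi=5
No pair sums to 42


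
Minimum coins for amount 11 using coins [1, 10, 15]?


dp[0]=0; dp[i]=1+min(dp[i-c] for c in coins)
...dp[6]=6, dp[7]=7, dp[8]=8, dp[9]=9, dp[10]=1, dp[11]=2
Minimum coins for 11 = 2


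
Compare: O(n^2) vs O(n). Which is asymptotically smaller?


linear grows slower than quadratic
O(n) is asymptotically smaller; O(n^2) grows faster


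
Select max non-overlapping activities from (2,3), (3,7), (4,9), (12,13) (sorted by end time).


Greedy: pick earliest-ending, then skip overlaps.
Selected (3 activities): [(2, 3), (3, 7), (12, 13)]


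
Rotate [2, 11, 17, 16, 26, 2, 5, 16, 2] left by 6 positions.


Left rotate by 6: [5, 16, 2, 2, 11, 17, 16, 26, 2]


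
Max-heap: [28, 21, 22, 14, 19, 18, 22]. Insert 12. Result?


Append 12: [28, 21, 22, 14, 19, 18, 22, 12]
Bubble up: no swaps needed
Result: [28, 21, 22, 14, 19, 18, 22, 12]


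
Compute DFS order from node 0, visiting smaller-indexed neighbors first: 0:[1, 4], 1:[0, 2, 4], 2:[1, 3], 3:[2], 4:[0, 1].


DFS stack-based: start with [0]
Visit order: [0, 1, 2, 3, 4]


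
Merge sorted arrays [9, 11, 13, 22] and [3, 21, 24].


Compare heads, take smaller each step.
Merged: [3, 9, 11, 13, 21, 22, 24]


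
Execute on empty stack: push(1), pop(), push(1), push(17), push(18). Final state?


push(1) -> [1]
pop() returns 1 -> []
push(1) -> [1]
push(17) -> [1, 17]
push(18) -> [1, 17, 18]
Final stack (bottom to top): [1, 17, 18]


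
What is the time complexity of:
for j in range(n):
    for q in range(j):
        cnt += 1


Per nesting level: O(n) * O(n) [triangular over j] = O(n^2)
Complexity: O(n^2)


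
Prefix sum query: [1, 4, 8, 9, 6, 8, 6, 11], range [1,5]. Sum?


Prefix sums: [0, 1, 5, 13, 22, 28, 36, 42, 53]
Sum[1..5] = prefix[6] - prefix[1] = 36 - 1 = 35


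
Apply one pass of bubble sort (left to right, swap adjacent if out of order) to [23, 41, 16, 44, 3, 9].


After one pass: [23, 16, 41, 3, 9, 44]


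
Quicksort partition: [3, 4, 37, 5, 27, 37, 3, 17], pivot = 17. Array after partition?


Elements <= 17 go left of pivot.
Result: [3, 4, 5, 3, 17, 37, 37, 27], pivot at index 4


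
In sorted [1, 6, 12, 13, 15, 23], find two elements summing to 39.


Two pointers: lo=0, hi=5
No pair sums to 39


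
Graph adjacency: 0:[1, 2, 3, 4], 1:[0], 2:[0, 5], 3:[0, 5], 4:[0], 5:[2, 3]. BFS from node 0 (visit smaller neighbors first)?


BFS queue: start with [0]
Visit order: [0, 1, 2, 3, 4, 5]


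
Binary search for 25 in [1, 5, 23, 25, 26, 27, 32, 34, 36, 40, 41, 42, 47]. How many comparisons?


Search for 25:
[0,12] mid=6 arr[6]=32
[0,5] mid=2 arr[2]=23
[3,5] mid=4 arr[4]=26
[3,3] mid=3 arr[3]=25
Total: 4 comparisons


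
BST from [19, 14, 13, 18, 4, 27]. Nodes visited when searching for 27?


BST root = 19
Search for 27: compare at each node
Path: [19, 27]


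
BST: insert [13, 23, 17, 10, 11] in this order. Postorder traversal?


Root = 13; build tree by BST insertion.
Postorder traversal: [11, 10, 17, 23, 13]


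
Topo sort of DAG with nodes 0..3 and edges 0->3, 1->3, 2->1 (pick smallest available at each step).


Kahn's algorithm, process smallest node first
Order: [0, 2, 1, 3]


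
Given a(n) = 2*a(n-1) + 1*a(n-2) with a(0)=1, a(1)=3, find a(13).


Build bottom-up:
...a(11)=19601, a(12)=47321, a(13)=2*47321+1*19601=114243


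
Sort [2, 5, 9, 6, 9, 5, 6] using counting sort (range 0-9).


Count array: [0, 0, 1, 0, 0, 2, 2, 0, 0, 2]
Reconstruct: [2, 5, 5, 6, 6, 9, 9]


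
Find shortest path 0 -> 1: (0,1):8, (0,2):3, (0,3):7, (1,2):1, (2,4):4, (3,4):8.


Dijkstra from 0:
Distances: {0: 0, 1: 4, 2: 3, 3: 7, 4: 7}
Shortest distance to 1 = 4, path = [0, 2, 1]


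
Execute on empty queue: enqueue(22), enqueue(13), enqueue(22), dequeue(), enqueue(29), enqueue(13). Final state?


enqueue(22) -> [22]
enqueue(13) -> [22, 13]
enqueue(22) -> [22, 13, 22]
dequeue() returns 22 -> [13, 22]
enqueue(29) -> [13, 22, 29]
enqueue(13) -> [13, 22, 29, 13]
Final queue (front to back): [13, 22, 29, 13]


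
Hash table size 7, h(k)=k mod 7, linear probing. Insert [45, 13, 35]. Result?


Insertions: 45->slot 3; 13->slot 6; 35->slot 0
Table: [35, None, None, 45, None, None, 13]


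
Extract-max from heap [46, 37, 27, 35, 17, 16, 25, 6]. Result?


Max = 46
Replace root with last, heapify down
Resulting heap: [37, 35, 27, 6, 17, 16, 25]


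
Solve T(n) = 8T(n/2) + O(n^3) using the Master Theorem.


a=8, b=2, c=3. log_2(8)=3 = c=3. Case 2: O(n^c log n) = O(n^3 log n)
Complexity: O(n^3 log n)


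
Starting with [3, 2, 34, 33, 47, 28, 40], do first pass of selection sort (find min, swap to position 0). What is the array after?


After one pass: [2, 3, 34, 33, 47, 28, 40]


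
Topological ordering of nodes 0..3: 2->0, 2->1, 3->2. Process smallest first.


Kahn's algorithm, process smallest node first
Order: [3, 2, 0, 1]


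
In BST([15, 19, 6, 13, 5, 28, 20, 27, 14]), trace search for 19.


BST root = 15
Search for 19: compare at each node
Path: [15, 19]


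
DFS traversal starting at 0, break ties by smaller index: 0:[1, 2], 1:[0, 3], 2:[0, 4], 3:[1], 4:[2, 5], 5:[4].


DFS stack-based: start with [0]
Visit order: [0, 1, 3, 2, 4, 5]


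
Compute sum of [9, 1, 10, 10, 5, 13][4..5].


Prefix sums: [0, 9, 10, 20, 30, 35, 48]
Sum[4..5] = prefix[6] - prefix[4] = 48 - 30 = 18


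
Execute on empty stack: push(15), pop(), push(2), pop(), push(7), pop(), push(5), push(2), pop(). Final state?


push(15) -> [15]
pop() returns 15 -> []
push(2) -> [2]
pop() returns 2 -> []
push(7) -> [7]
pop() returns 7 -> []
push(5) -> [5]
push(2) -> [5, 2]
pop() returns 2 -> [5]
Final stack (bottom to top): [5]


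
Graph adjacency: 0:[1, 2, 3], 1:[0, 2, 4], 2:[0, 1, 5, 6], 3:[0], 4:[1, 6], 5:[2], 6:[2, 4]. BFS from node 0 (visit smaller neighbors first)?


BFS queue: start with [0]
Visit order: [0, 1, 2, 3, 4, 5, 6]


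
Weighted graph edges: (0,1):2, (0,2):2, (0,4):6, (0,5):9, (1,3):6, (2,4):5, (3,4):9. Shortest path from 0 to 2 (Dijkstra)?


Dijkstra from 0:
Distances: {0: 0, 1: 2, 2: 2, 3: 8, 4: 6, 5: 9}
Shortest distance to 2 = 2, path = [0, 2]


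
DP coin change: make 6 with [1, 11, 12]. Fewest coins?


dp[0]=0; dp[i]=1+min(dp[i-c] for c in coins)
...dp[1]=1, dp[2]=2, dp[3]=3, dp[4]=4, dp[5]=5, dp[6]=6
Minimum coins for 6 = 6


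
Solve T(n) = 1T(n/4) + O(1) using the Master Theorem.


a=1, b=4, c=0. log_4(1)=0 = c=0. Case 2: O(n^c log n) = O(log n)
Complexity: O(log n)


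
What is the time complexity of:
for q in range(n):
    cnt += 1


Per nesting level: O(n) = O(n)
Complexity: O(n)


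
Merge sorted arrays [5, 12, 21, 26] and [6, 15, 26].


Compare heads, take smaller each step.
Merged: [5, 6, 12, 15, 21, 26, 26]


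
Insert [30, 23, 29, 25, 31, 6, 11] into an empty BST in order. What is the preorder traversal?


Root = 30; build tree by BST insertion.
Preorder traversal: [30, 23, 6, 11, 29, 25, 31]


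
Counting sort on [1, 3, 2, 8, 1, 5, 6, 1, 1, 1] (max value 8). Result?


Count array: [0, 5, 1, 1, 0, 1, 1, 0, 1]
Reconstruct: [1, 1, 1, 1, 1, 2, 3, 5, 6, 8]
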